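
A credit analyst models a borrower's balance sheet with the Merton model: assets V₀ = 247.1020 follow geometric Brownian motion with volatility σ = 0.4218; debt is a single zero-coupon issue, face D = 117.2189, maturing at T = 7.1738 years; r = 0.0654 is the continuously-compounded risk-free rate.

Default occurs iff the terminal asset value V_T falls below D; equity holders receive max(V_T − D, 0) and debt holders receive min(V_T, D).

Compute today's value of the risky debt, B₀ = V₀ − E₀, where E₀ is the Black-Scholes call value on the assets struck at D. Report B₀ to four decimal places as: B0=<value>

B0=63.4435

d₁ = [ln(V₀/D) + (r + σ²/2)T] / (σ√T)
   = [ln(247.1020/117.2189) + (0.0654 + 0.5·0.4218²)·7.1738] / (0.4218·√7.1738)
   = [0.745758 + 1.107331] / 1.129747 = 1.640269
d₂ = d₁ − σ√T = 1.640269 − 1.129747 = 0.510522
N(d₁) = 0.949525,  N(d₂) = 0.695157,  e^(−rT) = 0.625523
E₀ = V₀·N(d₁) − D·e^(−rT)·N(d₂)
   = 247.1020·0.949525 − 117.2189·0.625523·0.695157 = 183.658501
B₀ = V₀ − E₀ = 247.1020 − 183.658501 = 63.443499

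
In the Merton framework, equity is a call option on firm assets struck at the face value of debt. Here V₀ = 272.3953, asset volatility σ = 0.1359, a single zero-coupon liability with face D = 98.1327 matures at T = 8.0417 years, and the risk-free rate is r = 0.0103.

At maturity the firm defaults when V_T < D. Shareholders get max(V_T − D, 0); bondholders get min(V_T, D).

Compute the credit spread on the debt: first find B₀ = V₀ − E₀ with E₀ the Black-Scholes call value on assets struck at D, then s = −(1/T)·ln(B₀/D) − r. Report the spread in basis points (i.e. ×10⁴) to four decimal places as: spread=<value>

spread=0.5019

d₁ = [ln(V₀/D) + (r + σ²/2)T] / (σ√T)
   = [ln(272.3953/98.1327) + (0.0103 + 0.5·0.1359²)·8.0417] / (0.1359·√8.0417)
   = [1.020934 + 0.157090] / 0.385384 = 3.056755
d₂ = d₁ − σ√T = 3.056755 − 0.385384 = 2.671371
N(d₁) = 0.998881,  N(d₂) = 0.996223,  e^(−rT) = 0.920508
E₀ = V₀·N(d₁) − D·e^(−rT)·N(d₂)
   = 272.3953·0.998881 − 98.1327·0.920508·0.996223 = 182.099812
B₀ = V₀ − E₀ = 272.3953 − 182.099812 = 90.295488
spread = −(1/T)·ln(B₀/D) − r = −(1/8.0417)·ln(90.295488/98.1327) − 0.0103 = 0.00005019
in basis points: 0.00005019 × 10⁴ = 0.5019 bp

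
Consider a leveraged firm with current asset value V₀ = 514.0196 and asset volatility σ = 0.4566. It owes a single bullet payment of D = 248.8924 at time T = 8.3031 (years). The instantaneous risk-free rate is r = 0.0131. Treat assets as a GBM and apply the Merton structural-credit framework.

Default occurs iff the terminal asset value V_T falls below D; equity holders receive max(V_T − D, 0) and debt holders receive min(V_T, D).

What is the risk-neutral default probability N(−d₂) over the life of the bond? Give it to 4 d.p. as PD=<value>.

d₁ = [ln(V₀/D) + (r + σ²/2)T] / (σ√T)
   = [ln(514.0196/248.8924) + (0.0131 + 0.5·0.4566²)·8.3031] / (0.4566·√8.3031)
   = [0.725241 + 0.974301] / 1.315697 = 1.291742
d₂ = d₁ − σ√T = 1.291742 − 1.315697 = -0.023956
risk-neutral PD = N(−d₂) = N(0.023956) = 0.509556

PD=0.5096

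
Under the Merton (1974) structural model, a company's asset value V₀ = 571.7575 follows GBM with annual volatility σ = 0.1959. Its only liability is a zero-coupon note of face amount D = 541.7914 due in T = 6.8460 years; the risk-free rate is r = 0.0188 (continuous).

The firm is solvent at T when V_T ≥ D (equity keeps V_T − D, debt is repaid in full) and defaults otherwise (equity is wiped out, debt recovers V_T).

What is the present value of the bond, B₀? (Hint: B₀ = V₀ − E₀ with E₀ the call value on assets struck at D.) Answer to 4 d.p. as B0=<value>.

d₁ = [ln(V₀/D) + (r + σ²/2)T] / (σ√T)
   = [ln(571.7575/541.7914) + (0.0188 + 0.5·0.1959²)·6.8460] / (0.1959·√6.8460)
   = [0.053834 + 0.260069] / 0.512570 = 0.612409
d₂ = d₁ − σ√T = 0.612409 − 0.512570 = 0.099840
N(d₁) = 0.729867,  N(d₂) = 0.539764,  e^(−rT) = 0.879233
E₀ = V₀·N(d₁) − D·e^(−rT)·N(d₂)
   = 571.7575·0.729867 − 541.7914·0.879233·0.539764 = 160.183966
B₀ = V₀ − E₀ = 571.7575 − 160.183966 = 411.573534

B0=411.5735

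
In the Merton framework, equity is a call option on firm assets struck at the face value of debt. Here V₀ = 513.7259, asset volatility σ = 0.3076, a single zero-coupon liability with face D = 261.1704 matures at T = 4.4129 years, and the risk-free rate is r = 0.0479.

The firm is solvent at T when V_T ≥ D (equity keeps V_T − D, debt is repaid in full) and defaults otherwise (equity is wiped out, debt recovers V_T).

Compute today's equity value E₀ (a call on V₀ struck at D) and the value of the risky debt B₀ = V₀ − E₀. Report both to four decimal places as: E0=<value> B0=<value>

E0=310.2842 B0=203.4417

d₁ = [ln(V₀/D) + (r + σ²/2)T] / (σ√T)
   = [ln(513.7259/261.1704) + (0.0479 + 0.5·0.3076²)·4.4129] / (0.3076·√4.4129)
   = [0.676517 + 0.420147] / 0.646172 = 1.697170
d₂ = d₁ − σ√T = 1.697170 − 0.646172 = 1.050997
N(d₁) = 0.955168,  N(d₂) = 0.853370,  e^(−rT) = 0.809468
E₀ = V₀·N(d₁) − D·e^(−rT)·N(d₂)
   = 513.7259·0.955168 − 261.1704·0.809468·0.853370 = 310.284180
B₀ = V₀ − E₀ = 513.7259 − 310.284180 = 203.441720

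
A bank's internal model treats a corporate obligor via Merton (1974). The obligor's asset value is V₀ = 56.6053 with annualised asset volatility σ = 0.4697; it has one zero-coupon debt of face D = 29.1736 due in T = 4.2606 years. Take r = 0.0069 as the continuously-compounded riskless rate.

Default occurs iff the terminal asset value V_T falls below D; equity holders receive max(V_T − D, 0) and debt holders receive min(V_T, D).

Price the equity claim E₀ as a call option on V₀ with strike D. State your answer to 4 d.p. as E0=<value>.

E0=33.3456

d₁ = [ln(V₀/D) + (r + σ²/2)T] / (σ√T)
   = [ln(56.6053/29.1736) + (0.0069 + 0.5·0.4697²)·4.2606] / (0.4697·√4.2606)
   = [0.662838 + 0.499381] / 0.969518 = 1.198760
d₂ = d₁ − σ√T = 1.198760 − 0.969518 = 0.229242
N(d₁) = 0.884689,  N(d₂) = 0.590659,  e^(−rT) = 0.971030
E₀ = V₀·N(d₁) − D·e^(−rT)·N(d₂)
   = 56.6053·0.884689 − 29.1736·0.971030·0.590659 = 33.345647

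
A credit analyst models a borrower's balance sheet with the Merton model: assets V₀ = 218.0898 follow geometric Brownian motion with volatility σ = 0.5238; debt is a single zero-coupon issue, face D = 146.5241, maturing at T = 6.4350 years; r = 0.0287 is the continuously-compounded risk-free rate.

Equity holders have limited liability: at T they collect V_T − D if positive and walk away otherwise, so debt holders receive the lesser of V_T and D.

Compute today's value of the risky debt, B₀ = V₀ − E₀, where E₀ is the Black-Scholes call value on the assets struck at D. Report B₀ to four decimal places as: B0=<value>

d₁ = [ln(V₀/D) + (r + σ²/2)T] / (σ√T)
   = [ln(218.0898/146.5241) + (0.0287 + 0.5·0.5238²)·6.4350] / (0.5238·√6.4350)
   = [0.397717 + 1.067459] / 1.328739 = 1.102681
d₂ = d₁ − σ√T = 1.102681 − 1.328739 = -0.226058
N(d₁) = 0.864917,  N(d₂) = 0.410578,  e^(−rT) = 0.831367
E₀ = V₀·N(d₁) − D·e^(−rT)·N(d₂)
   = 218.0898·0.864917 − 146.5241·0.831367·0.410578 = 138.614945
B₀ = V₀ − E₀ = 218.0898 − 138.614945 = 79.474855

B0=79.4749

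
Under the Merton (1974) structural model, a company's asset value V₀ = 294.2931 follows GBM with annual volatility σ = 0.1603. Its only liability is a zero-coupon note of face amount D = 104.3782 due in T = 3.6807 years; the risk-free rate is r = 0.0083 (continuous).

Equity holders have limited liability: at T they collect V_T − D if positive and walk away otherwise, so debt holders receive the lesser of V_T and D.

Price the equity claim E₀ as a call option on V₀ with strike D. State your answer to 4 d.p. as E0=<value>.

d₁ = [ln(V₀/D) + (r + σ²/2)T] / (σ√T)
   = [ln(294.2931/104.3782) + (0.0083 + 0.5·0.1603²)·3.6807] / (0.1603·√3.6807)
   = [1.036555 + 0.077840] / 0.307538 = 3.623601
d₂ = d₁ − σ√T = 3.623601 − 0.307538 = 3.316063
N(d₁) = 0.999855,  N(d₂) = 0.999544,  e^(−rT) = 0.969912
E₀ = V₀·N(d₁) − D·e^(−rT)·N(d₂)
   = 294.2931·0.999855 − 104.3782·0.969912·0.999544 = 193.058881

E0=193.0589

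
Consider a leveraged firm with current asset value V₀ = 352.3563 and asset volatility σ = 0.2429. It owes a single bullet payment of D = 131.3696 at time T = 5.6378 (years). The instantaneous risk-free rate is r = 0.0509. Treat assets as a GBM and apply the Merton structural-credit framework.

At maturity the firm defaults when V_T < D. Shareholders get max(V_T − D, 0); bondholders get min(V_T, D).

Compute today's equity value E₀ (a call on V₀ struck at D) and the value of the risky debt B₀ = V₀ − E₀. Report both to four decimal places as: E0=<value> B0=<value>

d₁ = [ln(V₀/D) + (r + σ²/2)T] / (σ√T)
   = [ln(352.3563/131.3696) + (0.0509 + 0.5·0.2429²)·5.6378] / (0.2429·√5.6378)
   = [0.986628 + 0.453280] / 0.576743 = 2.496620
d₂ = d₁ − σ√T = 2.496620 − 0.576743 = 1.919877
N(d₁) = 0.993731,  N(d₂) = 0.972563,  e^(−rT) = 0.750539
E₀ = V₀·N(d₁) − D·e^(−rT)·N(d₂)
   = 352.3563·0.993731 − 131.3696·0.750539·0.972563 = 254.254553
B₀ = V₀ − E₀ = 352.3563 − 254.254553 = 98.101747

E0=254.2546 B0=98.1017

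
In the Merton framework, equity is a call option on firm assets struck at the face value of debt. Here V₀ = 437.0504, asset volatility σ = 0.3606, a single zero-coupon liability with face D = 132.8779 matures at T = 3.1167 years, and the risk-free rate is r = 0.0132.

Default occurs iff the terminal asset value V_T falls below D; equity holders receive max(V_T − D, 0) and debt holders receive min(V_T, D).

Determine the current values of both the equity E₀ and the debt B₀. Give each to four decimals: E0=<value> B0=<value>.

d₁ = [ln(V₀/D) + (r + σ²/2)T] / (σ√T)
   = [ln(437.0504/132.8779) + (0.0132 + 0.5·0.3606²)·3.1167] / (0.3606·√3.1167)
   = [1.190618 + 0.243776] / 0.636610 = 2.253177
d₂ = d₁ − σ√T = 2.253177 − 0.636610 = 1.616567
N(d₁) = 0.987876,  N(d₂) = 0.947014,  e^(−rT) = 0.959694
E₀ = V₀·N(d₁) − D·e^(−rT)·N(d₂)
   = 437.0504·0.987876 − 132.8779·0.959694·0.947014 = 310.986305
B₀ = V₀ − E₀ = 437.0504 − 310.986305 = 126.064095

E0=310.9863 B0=126.0641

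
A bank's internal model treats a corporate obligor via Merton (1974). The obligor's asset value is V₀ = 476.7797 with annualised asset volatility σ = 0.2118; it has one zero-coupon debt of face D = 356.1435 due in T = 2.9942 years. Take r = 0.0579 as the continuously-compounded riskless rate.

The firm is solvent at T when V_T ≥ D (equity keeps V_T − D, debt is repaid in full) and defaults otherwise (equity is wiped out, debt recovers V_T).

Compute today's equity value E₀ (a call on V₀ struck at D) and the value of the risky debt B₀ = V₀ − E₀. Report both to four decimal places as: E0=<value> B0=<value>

d₁ = [ln(V₀/D) + (r + σ²/2)T] / (σ√T)
   = [ln(476.7797/356.1435) + (0.0579 + 0.5·0.2118²)·2.9942] / (0.2118·√2.9942)
   = [0.291721 + 0.240523] / 0.366494 = 1.452259
d₂ = d₁ − σ√T = 1.452259 − 0.366494 = 1.085766
N(d₁) = 0.926785,  N(d₂) = 0.861209,  e^(−rT) = 0.840831
E₀ = V₀·N(d₁) − D·e^(−rT)·N(d₂)
   = 476.7797·0.926785 − 356.1435·0.840831·0.861209 = 183.977752
B₀ = V₀ − E₀ = 476.7797 − 183.977752 = 292.801948

E0=183.9778 B0=292.8019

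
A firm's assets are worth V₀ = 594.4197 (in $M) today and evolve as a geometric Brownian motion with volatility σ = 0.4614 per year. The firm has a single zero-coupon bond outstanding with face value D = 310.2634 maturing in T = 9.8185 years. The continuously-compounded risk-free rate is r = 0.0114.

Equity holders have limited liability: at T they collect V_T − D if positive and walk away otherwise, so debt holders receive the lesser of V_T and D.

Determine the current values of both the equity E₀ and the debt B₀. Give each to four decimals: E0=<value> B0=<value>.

d₁ = [ln(V₀/D) + (r + σ²/2)T] / (σ√T)
   = [ln(594.4197/310.2634) + (0.0114 + 0.5·0.4614²)·9.8185] / (0.4614·√9.8185)
   = [0.650164 + 1.157061] / 1.445773 = 1.250006
d₂ = d₁ − σ√T = 1.250006 − 1.445773 = -0.195767
N(d₁) = 0.894351,  N(d₂) = 0.422396,  e^(−rT) = 0.894106
E₀ = V₀·N(d₁) − D·e^(−rT)·N(d₂)
   = 594.4197·0.894351 − 310.2634·0.894106·0.422396 = 414.443799
B₀ = V₀ − E₀ = 594.4197 − 414.443799 = 179.975901

E0=414.4438 B0=179.9759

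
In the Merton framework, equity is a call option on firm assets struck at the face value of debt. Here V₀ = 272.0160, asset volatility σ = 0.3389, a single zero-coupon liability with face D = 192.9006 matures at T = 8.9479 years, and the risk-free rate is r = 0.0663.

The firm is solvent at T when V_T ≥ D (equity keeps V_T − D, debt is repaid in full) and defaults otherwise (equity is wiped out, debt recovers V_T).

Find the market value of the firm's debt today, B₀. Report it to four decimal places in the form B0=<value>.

B0=91.2635

d₁ = [ln(V₀/D) + (r + σ²/2)T] / (σ√T)
   = [ln(272.0160/192.9006) + (0.0663 + 0.5·0.3389²)·8.9479] / (0.3389·√8.9479)
   = [0.343686 + 1.107093] / 1.013753 = 1.431097
d₂ = d₁ − σ√T = 1.431097 − 1.013753 = 0.417344
N(d₁) = 0.923799,  N(d₂) = 0.661787,  e^(−rT) = 0.552531
E₀ = V₀·N(d₁) − D·e^(−rT)·N(d₂)
   = 272.0160·0.923799 − 192.9006·0.552531·0.661787 = 180.752480
B₀ = V₀ − E₀ = 272.0160 − 180.752480 = 91.263520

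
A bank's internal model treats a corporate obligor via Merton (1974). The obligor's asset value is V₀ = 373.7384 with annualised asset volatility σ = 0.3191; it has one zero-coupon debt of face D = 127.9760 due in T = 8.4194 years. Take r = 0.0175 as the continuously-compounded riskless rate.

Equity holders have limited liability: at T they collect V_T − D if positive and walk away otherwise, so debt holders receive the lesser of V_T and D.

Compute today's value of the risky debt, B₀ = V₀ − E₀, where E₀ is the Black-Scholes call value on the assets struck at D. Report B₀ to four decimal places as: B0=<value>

d₁ = [ln(V₀/D) + (r + σ²/2)T] / (σ√T)
   = [ln(373.7384/127.9760) + (0.0175 + 0.5·0.3191²)·8.4194] / (0.3191·√8.4194)
   = [1.071713 + 0.575991] / 0.925907 = 1.779557
d₂ = d₁ − σ√T = 1.779557 − 0.925907 = 0.853650
N(d₁) = 0.962426,  N(d₂) = 0.803351,  e^(−rT) = 0.863001
E₀ = V₀·N(d₁) − D·e^(−rT)·N(d₂)
   = 373.7384·0.962426 − 127.9760·0.863001·0.803351 = 270.970692
B₀ = V₀ − E₀ = 373.7384 − 270.970692 = 102.767708

B0=102.7677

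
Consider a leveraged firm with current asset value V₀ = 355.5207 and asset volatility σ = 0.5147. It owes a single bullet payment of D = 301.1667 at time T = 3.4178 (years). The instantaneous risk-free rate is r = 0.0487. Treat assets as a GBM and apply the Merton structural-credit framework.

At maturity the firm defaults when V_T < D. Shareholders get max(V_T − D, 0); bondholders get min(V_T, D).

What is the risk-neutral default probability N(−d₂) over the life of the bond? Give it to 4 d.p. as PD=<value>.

d₁ = [ln(V₀/D) + (r + σ²/2)T] / (σ√T)
   = [ln(355.5207/301.1667) + (0.0487 + 0.5·0.5147²)·3.4178] / (0.5147·√3.4178)
   = [0.165920 + 0.619162] / 0.951541 = 0.825063
d₂ = d₁ − σ√T = 0.825063 − 0.951541 = -0.126478
risk-neutral PD = N(−d₂) = N(0.126478) = 0.550323

PD=0.5503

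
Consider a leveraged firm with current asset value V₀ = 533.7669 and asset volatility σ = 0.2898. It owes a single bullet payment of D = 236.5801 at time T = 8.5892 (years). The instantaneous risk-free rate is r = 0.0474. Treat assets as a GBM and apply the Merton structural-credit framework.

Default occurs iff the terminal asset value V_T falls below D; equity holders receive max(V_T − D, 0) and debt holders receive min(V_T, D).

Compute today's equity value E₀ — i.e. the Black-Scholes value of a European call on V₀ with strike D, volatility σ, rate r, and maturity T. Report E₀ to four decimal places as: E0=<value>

E0=384.1029

d₁ = [ln(V₀/D) + (r + σ²/2)T] / (σ√T)
   = [ln(533.7669/236.5801) + (0.0474 + 0.5·0.2898²)·8.5892] / (0.2898·√8.5892)
   = [0.813672 + 0.767806] / 0.849327 = 1.862038
d₂ = d₁ − σ√T = 1.862038 − 0.849327 = 1.012711
N(d₁) = 0.968701,  N(d₂) = 0.844401,  e^(−rT) = 0.665559
E₀ = V₀·N(d₁) − D·e^(−rT)·N(d₂)
   = 533.7669·0.968701 − 236.5801·0.665559·0.844401 = 384.102911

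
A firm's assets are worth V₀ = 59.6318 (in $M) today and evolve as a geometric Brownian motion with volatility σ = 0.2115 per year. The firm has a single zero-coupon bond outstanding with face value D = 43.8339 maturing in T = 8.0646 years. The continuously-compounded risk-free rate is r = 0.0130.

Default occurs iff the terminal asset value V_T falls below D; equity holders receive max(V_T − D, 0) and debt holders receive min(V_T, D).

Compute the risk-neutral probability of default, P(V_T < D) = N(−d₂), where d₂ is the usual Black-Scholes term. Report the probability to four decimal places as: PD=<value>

d₁ = [ln(V₀/D) + (r + σ²/2)T] / (σ√T)
   = [ln(59.6318/43.8339) + (0.0130 + 0.5·0.2115²)·8.0646] / (0.2115·√8.0646)
   = [0.307781 + 0.285214] / 0.600623 = 0.987300
d₂ = d₁ − σ√T = 0.987300 − 0.600623 = 0.386678
risk-neutral PD = N(−d₂) = N(-0.386678) = 0.349497

PD=0.3495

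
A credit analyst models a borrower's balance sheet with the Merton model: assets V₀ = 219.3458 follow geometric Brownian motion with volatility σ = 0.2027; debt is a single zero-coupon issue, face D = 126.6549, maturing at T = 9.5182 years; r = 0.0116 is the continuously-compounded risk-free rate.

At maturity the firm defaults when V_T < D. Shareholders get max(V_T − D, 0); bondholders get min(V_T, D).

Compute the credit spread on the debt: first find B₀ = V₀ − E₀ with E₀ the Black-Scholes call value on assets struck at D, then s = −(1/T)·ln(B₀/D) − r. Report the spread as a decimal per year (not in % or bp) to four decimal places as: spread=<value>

spread=0.0069

d₁ = [ln(V₀/D) + (r + σ²/2)T] / (σ√T)
   = [ln(219.3458/126.6549) + (0.0116 + 0.5·0.2027²)·9.5182] / (0.2027·√9.5182)
   = [0.549183 + 0.305950] / 0.625362 = 1.367422
d₂ = d₁ − σ√T = 1.367422 − 0.625362 = 0.742060
N(d₁) = 0.914253,  N(d₂) = 0.770975,  e^(−rT) = 0.895466
E₀ = V₀·N(d₁) − D·e^(−rT)·N(d₂)
   = 219.3458·0.914253 − 126.6549·0.895466·0.770975 = 113.097455
B₀ = V₀ − E₀ = 219.3458 − 113.097455 = 106.248345
spread = −(1/T)·ln(B₀/D) − r = −(1/9.5182)·ln(106.248345/126.6549) − 0.0116 = 0.00685799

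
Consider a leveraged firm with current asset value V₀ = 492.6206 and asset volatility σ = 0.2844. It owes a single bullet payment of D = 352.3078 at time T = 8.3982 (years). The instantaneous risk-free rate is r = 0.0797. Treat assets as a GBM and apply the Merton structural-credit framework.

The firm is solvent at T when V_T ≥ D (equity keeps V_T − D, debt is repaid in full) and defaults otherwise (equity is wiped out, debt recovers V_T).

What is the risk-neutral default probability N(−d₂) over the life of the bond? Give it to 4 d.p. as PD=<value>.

d₁ = [ln(V₀/D) + (r + σ²/2)T] / (σ√T)
   = [ln(492.6206/352.3078) + (0.0797 + 0.5·0.2844²)·8.3982] / (0.2844·√8.3982)
   = [0.335234 + 1.008974] / 0.824181 = 1.630962
d₂ = d₁ − σ√T = 1.630962 − 0.824181 = 0.806780
risk-neutral PD = N(−d₂) = N(-0.806780) = 0.209896

PD=0.2099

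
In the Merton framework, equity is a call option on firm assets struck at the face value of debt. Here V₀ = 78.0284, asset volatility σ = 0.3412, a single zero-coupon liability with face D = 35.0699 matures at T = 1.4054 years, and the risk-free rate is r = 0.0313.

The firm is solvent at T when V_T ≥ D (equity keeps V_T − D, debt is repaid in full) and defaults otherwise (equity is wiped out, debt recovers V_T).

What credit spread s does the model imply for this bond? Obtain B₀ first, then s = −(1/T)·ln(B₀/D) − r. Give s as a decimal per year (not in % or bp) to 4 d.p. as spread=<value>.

spread=0.0029

d₁ = [ln(V₀/D) + (r + σ²/2)T] / (σ√T)
   = [ln(78.0284/35.0699) + (0.0313 + 0.5·0.3412²)·1.4054] / (0.3412·√1.4054)
   = [0.799730 + 0.125796] / 0.404491 = 2.288122
d₂ = d₁ − σ√T = 2.288122 − 0.404491 = 1.883631
N(d₁) = 0.988935,  N(d₂) = 0.970193,  e^(−rT) = 0.956964
E₀ = V₀·N(d₁) − D·e^(−rT)·N(d₂)
   = 78.0284·0.988935 − 35.0699·0.956964·0.970193 = 44.604709
B₀ = V₀ − E₀ = 78.0284 − 44.604709 = 33.423691
spread = −(1/T)·ln(B₀/D) − r = −(1/1.4054)·ln(33.423691/35.0699) − 0.0313 = 0.00290966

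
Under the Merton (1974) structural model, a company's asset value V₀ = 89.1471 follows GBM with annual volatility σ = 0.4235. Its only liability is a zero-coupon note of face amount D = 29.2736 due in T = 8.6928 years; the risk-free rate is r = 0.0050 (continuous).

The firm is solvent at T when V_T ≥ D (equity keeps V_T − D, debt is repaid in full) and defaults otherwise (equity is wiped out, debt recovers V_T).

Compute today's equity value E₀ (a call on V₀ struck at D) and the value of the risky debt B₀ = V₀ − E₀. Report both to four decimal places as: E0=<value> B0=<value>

d₁ = [ln(V₀/D) + (r + σ²/2)T] / (σ√T)
   = [ln(89.1471/29.2736) + (0.0050 + 0.5·0.4235²)·8.6928] / (0.4235·√8.6928)
   = [1.113602 + 0.823001] / 1.248629 = 1.550984
d₂ = d₁ − σ√T = 1.550984 − 1.248629 = 0.302355
N(d₁) = 0.939547,  N(d₂) = 0.618809,  e^(−rT) = 0.957467
E₀ = V₀·N(d₁) − D·e^(−rT)·N(d₂)
   = 89.1471·0.939547 − 29.2736·0.957467·0.618809 = 66.413607
B₀ = V₀ − E₀ = 89.1471 − 66.413607 = 22.733493

E0=66.4136 B0=22.7335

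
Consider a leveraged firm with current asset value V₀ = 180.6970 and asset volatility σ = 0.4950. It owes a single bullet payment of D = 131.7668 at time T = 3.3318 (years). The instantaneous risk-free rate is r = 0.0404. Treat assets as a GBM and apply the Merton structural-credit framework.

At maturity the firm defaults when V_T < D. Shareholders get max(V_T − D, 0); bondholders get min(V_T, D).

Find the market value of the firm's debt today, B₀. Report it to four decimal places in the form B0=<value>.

B0=90.6297

d₁ = [ln(V₀/D) + (r + σ²/2)T] / (σ√T)
   = [ln(180.6970/131.7668) + (0.0404 + 0.5·0.4950²)·3.3318] / (0.4950·√3.3318)
   = [0.315788 + 0.542792] / 0.903534 = 0.950246
d₂ = d₁ − σ√T = 0.950246 − 0.903534 = 0.046712
N(d₁) = 0.829006,  N(d₂) = 0.518628,  e^(−rT) = 0.874061
E₀ = V₀·N(d₁) − D·e^(−rT)·N(d₂)
   = 180.6970·0.829006 − 131.7668·0.874061·0.518628 = 90.067345
B₀ = V₀ − E₀ = 180.6970 − 90.067345 = 90.629655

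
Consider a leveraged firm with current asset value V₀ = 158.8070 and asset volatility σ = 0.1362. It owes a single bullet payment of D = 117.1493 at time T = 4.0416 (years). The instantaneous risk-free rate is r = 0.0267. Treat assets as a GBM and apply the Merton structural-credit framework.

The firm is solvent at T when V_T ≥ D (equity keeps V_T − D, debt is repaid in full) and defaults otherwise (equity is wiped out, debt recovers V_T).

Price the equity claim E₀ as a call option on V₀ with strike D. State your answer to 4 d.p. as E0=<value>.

E0=54.6590

d₁ = [ln(V₀/D) + (r + σ²/2)T] / (σ√T)
   = [ln(158.8070/117.1493) + (0.0267 + 0.5·0.1362²)·4.0416] / (0.1362·√4.0416)
   = [0.304240 + 0.145397] / 0.273813 = 1.642136
d₂ = d₁ − σ√T = 1.642136 − 0.273813 = 1.368323
N(d₁) = 0.949719,  N(d₂) = 0.914395,  e^(−rT) = 0.897708
E₀ = V₀·N(d₁) − D·e^(−rT)·N(d₂)
   = 158.8070·0.949719 − 117.1493·0.897708·0.914395 = 54.658976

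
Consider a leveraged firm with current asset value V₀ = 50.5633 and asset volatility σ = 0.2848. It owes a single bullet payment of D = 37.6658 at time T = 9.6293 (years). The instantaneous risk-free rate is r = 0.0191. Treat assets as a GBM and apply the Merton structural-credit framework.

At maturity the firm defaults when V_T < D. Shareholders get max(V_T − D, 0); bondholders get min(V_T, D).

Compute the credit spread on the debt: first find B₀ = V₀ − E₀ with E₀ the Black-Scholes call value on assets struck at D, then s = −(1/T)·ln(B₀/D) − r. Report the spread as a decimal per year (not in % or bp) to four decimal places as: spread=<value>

spread=0.0229

d₁ = [ln(V₀/D) + (r + σ²/2)T] / (σ√T)
   = [ln(50.5633/37.6658) + (0.0191 + 0.5·0.2848²)·9.6293] / (0.2848·√9.6293)
   = [0.294473 + 0.574441] / 0.883766 = 0.983195
d₂ = d₁ − σ√T = 0.983195 − 0.883766 = 0.099429
N(d₁) = 0.837244,  N(d₂) = 0.539601,  e^(−rT) = 0.832003
E₀ = V₀·N(d₁) − D·e^(−rT)·N(d₂)
   = 50.5633·0.837244 − 37.6658·0.832003·0.539601 = 25.423788
B₀ = V₀ − E₀ = 50.5633 − 25.423788 = 25.139512
spread = −(1/T)·ln(B₀/D) − r = −(1/9.6293)·ln(25.139512/37.6658) − 0.0191 = 0.02288765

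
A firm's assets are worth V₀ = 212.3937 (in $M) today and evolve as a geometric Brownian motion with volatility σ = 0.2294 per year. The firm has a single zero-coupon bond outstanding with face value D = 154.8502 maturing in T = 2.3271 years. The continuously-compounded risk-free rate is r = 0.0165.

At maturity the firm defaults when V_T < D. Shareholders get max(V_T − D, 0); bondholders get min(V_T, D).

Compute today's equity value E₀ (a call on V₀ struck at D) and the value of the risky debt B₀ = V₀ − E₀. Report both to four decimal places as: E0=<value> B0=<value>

E0=68.3905 B0=144.0032

d₁ = [ln(V₀/D) + (r + σ²/2)T] / (σ√T)
   = [ln(212.3937/154.8502) + (0.0165 + 0.5·0.2294²)·2.3271] / (0.2294·√2.3271)
   = [0.315983 + 0.099628] / 0.349946 = 1.187645
d₂ = d₁ − σ√T = 1.187645 − 0.349946 = 0.837699
N(d₁) = 0.882513,  N(d₂) = 0.798900,  e^(−rT) = 0.962331
E₀ = V₀·N(d₁) − D·e^(−rT)·N(d₂)
   = 212.3937·0.882513 − 154.8502·0.962331·0.798900 = 68.390496
B₀ = V₀ − E₀ = 212.3937 − 68.390496 = 144.003204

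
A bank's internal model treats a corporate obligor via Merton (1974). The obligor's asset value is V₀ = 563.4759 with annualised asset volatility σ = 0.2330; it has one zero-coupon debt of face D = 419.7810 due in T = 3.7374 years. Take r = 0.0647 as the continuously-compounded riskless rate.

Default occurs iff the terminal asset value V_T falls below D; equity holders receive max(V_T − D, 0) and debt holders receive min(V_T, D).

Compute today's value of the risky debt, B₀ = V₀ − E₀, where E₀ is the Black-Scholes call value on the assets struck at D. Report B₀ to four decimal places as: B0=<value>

d₁ = [ln(V₀/D) + (r + σ²/2)T] / (σ√T)
   = [ln(563.4759/419.7810) + (0.0647 + 0.5·0.2330²)·3.7374] / (0.2330·√3.7374)
   = [0.294391 + 0.343260] / 0.450444 = 1.415606
d₂ = d₁ − σ√T = 1.415606 − 0.450444 = 0.965162
N(d₁) = 0.921555,  N(d₂) = 0.832768,  e^(−rT) = 0.785206
E₀ = V₀·N(d₁) − D·e^(−rT)·N(d₂)
   = 563.4759·0.921555 − 419.7810·0.785206·0.832768 = 244.781428
B₀ = V₀ − E₀ = 563.4759 − 244.781428 = 318.694472

B0=318.6945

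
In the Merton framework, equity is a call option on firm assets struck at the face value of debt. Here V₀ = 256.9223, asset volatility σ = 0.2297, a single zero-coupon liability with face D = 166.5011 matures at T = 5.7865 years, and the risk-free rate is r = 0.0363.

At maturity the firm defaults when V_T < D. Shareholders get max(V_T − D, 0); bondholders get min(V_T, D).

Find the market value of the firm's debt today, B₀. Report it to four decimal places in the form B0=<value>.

B0=128.9154

d₁ = [ln(V₀/D) + (r + σ²/2)T] / (σ√T)
   = [ln(256.9223/166.5011) + (0.0363 + 0.5·0.2297²)·5.7865] / (0.2297·√5.7865)
   = [0.433772 + 0.362704] / 0.552547 = 1.441463
d₂ = d₁ − σ√T = 1.441463 − 0.552547 = 0.888916
N(d₁) = 0.925273,  N(d₂) = 0.812976,  e^(−rT) = 0.810544
E₀ = V₀·N(d₁) − D·e^(−rT)·N(d₂)
   = 256.9223·0.925273 − 166.5011·0.810544·0.812976 = 128.006944
B₀ = V₀ − E₀ = 256.9223 − 128.006944 = 128.915356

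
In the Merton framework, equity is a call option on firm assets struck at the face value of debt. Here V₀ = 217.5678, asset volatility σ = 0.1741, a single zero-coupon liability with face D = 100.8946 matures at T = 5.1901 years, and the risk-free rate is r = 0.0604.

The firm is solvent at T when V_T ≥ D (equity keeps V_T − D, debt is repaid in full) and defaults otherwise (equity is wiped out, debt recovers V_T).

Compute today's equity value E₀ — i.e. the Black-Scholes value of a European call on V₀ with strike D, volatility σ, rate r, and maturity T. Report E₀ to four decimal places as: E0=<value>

E0=143.8720

d₁ = [ln(V₀/D) + (r + σ²/2)T] / (σ√T)
   = [ln(217.5678/100.8946) + (0.0604 + 0.5·0.1741²)·5.1901] / (0.1741·√5.1901)
   = [0.768434 + 0.392140] / 0.396631 = 2.926081
d₂ = d₁ − σ√T = 2.926081 − 0.396631 = 2.529450
N(d₁) = 0.998284,  N(d₂) = 0.994288,  e^(−rT) = 0.730898
E₀ = V₀·N(d₁) − D·e^(−rT)·N(d₂)
   = 217.5678·0.998284 − 100.8946·0.730898·0.994288 = 143.872004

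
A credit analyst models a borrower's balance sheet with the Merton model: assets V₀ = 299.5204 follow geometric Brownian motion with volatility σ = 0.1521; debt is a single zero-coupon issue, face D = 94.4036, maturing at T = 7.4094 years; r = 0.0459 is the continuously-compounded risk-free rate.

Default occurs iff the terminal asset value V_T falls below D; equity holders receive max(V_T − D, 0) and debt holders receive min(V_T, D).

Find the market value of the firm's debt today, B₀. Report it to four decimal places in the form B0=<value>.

B0=67.1854

d₁ = [ln(V₀/D) + (r + σ²/2)T] / (σ√T)
   = [ln(299.5204/94.4036) + (0.0459 + 0.5·0.1521²)·7.4094] / (0.1521·√7.4094)
   = [1.154603 + 0.425798] / 0.414019 = 3.817214
d₂ = d₁ − σ√T = 3.817214 − 0.414019 = 3.403195
N(d₁) = 0.999933,  N(d₂) = 0.999667,  e^(−rT) = 0.711705
E₀ = V₀·N(d₁) − D·e^(−rT)·N(d₂)
   = 299.5204·0.999933 − 94.4036·0.711705·0.999667 = 232.335026
B₀ = V₀ − E₀ = 299.5204 − 232.335026 = 67.185374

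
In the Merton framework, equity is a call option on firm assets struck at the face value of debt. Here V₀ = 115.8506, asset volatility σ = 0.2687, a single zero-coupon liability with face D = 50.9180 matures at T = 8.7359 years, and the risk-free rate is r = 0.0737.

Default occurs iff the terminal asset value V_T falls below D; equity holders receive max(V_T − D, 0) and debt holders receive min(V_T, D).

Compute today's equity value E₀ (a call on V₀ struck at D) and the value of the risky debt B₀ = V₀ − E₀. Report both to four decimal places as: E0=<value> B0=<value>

E0=89.6336 B0=26.2170

d₁ = [ln(V₀/D) + (r + σ²/2)T] / (σ√T)
   = [ln(115.8506/50.9180) + (0.0737 + 0.5·0.2687²)·8.7359] / (0.2687·√8.7359)
   = [0.822085 + 0.959200] / 0.794185 = 2.242911
d₂ = d₁ − σ√T = 2.242911 − 0.794185 = 1.448726
N(d₁) = 0.987549,  N(d₂) = 0.926293,  e^(−rT) = 0.525274
E₀ = V₀·N(d₁) − D·e^(−rT)·N(d₂)
   = 115.8506·0.987549 − 50.9180·0.525274·0.926293 = 89.633585
B₀ = V₀ − E₀ = 115.8506 − 89.633585 = 26.217015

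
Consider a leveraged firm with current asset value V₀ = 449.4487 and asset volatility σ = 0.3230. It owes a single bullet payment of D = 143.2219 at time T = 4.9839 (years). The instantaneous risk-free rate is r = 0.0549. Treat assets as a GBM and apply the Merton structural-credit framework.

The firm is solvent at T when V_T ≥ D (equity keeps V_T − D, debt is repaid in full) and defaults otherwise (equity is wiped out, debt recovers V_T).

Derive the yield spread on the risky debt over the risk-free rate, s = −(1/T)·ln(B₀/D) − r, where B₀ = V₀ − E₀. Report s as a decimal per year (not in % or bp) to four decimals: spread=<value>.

d₁ = [ln(V₀/D) + (r + σ²/2)T] / (σ√T)
   = [ln(449.4487/143.2219) + (0.0549 + 0.5·0.3230²)·4.9839] / (0.3230·√4.9839)
   = [1.143627 + 0.533599] / 0.721086 = 2.325971
d₂ = d₁ − σ√T = 2.325971 − 0.721086 = 1.604884
N(d₁) = 0.989990,  N(d₂) = 0.945740,  e^(−rT) = 0.760624
E₀ = V₀·N(d₁) − D·e^(−rT)·N(d₂)
   = 449.4487·0.989990 − 143.2219·0.760624·0.945740 = 341.922611
B₀ = V₀ − E₀ = 449.4487 − 341.922611 = 107.526089
spread = −(1/T)·ln(B₀/D) − r = −(1/4.9839)·ln(107.526089/143.2219) − 0.0549 = 0.00261754

spread=0.0026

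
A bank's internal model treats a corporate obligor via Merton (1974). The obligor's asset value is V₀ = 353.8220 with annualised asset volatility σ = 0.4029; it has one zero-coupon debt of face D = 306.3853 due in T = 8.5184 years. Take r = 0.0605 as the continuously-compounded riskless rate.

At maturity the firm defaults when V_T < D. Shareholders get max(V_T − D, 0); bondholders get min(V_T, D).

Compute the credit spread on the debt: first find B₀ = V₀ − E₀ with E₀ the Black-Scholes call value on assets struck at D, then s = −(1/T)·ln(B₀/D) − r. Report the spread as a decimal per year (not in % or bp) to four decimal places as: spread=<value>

spread=0.0367

d₁ = [ln(V₀/D) + (r + σ²/2)T] / (σ√T)
   = [ln(353.8220/306.3853) + (0.0605 + 0.5·0.4029²)·8.5184] / (0.4029·√8.5184)
   = [0.143951 + 1.206752] / 1.175916 = 1.148639
d₂ = d₁ − σ√T = 1.148639 − 1.175916 = -0.027277
N(d₁) = 0.874648,  N(d₂) = 0.489119,  e^(−rT) = 0.597284
E₀ = V₀·N(d₁) − D·e^(−rT)·N(d₂)
   = 353.8220·0.874648 − 306.3853·0.597284·0.489119 = 219.961225
B₀ = V₀ − E₀ = 353.8220 − 219.961225 = 133.860775
spread = −(1/T)·ln(B₀/D) − r = −(1/8.5184)·ln(133.860775/306.3853) − 0.0605 = 0.03670642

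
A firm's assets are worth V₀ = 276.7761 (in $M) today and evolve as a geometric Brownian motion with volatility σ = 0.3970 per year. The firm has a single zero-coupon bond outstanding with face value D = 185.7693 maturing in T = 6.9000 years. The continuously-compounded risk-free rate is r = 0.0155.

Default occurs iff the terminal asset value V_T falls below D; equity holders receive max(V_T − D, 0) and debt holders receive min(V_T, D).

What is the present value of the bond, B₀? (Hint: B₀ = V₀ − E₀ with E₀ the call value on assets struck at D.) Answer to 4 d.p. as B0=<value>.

B0=124.5224

d₁ = [ln(V₀/D) + (r + σ²/2)T] / (σ√T)
   = [ln(276.7761/185.7693) + (0.0155 + 0.5·0.3970²)·6.9000] / (0.3970·√6.9000)
   = [0.398703 + 0.650701] / 1.042834 = 1.006301
d₂ = d₁ − σ√T = 1.006301 − 1.042834 = -0.036533
N(d₁) = 0.842865,  N(d₂) = 0.485429,  e^(−rT) = 0.898571
E₀ = V₀·N(d₁) − D·e^(−rT)·N(d₂)
   = 276.7761·0.842865 − 185.7693·0.898571·0.485429 = 152.253684
B₀ = V₀ − E₀ = 276.7761 − 152.253684 = 124.522416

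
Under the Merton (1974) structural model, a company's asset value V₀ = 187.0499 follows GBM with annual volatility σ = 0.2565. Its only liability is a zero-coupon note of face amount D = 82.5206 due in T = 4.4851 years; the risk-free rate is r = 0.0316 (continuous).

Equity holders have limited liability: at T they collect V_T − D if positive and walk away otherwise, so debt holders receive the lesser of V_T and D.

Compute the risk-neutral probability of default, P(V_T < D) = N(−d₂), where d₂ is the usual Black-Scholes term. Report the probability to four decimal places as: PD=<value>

PD=0.0674

d₁ = [ln(V₀/D) + (r + σ²/2)T] / (σ√T)
   = [ln(187.0499/82.5206) + (0.0316 + 0.5·0.2565²)·4.4851] / (0.2565·√4.4851)
   = [0.818327 + 0.289272] / 0.543217 = 2.038962
d₂ = d₁ − σ√T = 2.038962 − 0.543217 = 1.495745
risk-neutral PD = N(−d₂) = N(-1.495745) = 0.067360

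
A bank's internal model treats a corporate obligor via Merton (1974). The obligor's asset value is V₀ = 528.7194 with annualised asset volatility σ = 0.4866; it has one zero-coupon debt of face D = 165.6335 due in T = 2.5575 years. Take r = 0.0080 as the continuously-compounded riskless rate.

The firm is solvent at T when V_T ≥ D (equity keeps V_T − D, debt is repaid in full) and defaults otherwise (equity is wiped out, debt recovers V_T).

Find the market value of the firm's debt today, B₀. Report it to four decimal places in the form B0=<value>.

d₁ = [ln(V₀/D) + (r + σ²/2)T] / (σ√T)
   = [ln(528.7194/165.6335) + (0.0080 + 0.5·0.4866²)·2.5575] / (0.4866·√2.5575)
   = [1.160680 + 0.323242] / 0.778180 = 1.906914
d₂ = d₁ − σ√T = 1.906914 − 0.778180 = 1.128735
N(d₁) = 0.971734,  N(d₂) = 0.870495,  e^(−rT) = 0.979748
E₀ = V₀·N(d₁) − D·e^(−rT)·N(d₂)
   = 528.7194·0.971734 − 165.6335·0.979748·0.870495 = 372.511566
B₀ = V₀ − E₀ = 528.7194 − 372.511566 = 156.207834

B0=156.2078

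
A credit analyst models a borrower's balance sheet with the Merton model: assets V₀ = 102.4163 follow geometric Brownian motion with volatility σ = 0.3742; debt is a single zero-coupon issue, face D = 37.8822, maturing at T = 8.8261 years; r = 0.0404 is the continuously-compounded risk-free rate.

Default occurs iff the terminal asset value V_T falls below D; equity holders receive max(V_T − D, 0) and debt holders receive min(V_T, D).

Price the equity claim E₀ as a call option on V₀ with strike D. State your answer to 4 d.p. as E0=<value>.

d₁ = [ln(V₀/D) + (r + σ²/2)T] / (σ√T)
   = [ln(102.4163/37.8822) + (0.0404 + 0.5·0.3742²)·8.8261] / (0.3742·√8.8261)
   = [0.994565 + 0.974515] / 1.111702 = 1.771230
d₂ = d₁ − σ√T = 1.771230 − 1.111702 = 0.659528
N(d₁) = 0.961739,  N(d₂) = 0.745222,  e^(−rT) = 0.700070
E₀ = V₀·N(d₁) − D·e^(−rT)·N(d₂)
   = 102.4163·0.961739 − 37.8822·0.700070·0.745222 = 78.734292

E0=78.7343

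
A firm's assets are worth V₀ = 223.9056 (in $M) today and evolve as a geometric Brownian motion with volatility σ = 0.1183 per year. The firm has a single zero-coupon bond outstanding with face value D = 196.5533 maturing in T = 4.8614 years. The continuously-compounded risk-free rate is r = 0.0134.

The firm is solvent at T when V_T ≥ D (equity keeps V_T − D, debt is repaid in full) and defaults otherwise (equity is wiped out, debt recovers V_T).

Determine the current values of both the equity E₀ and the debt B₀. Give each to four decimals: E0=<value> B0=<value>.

d₁ = [ln(V₀/D) + (r + σ²/2)T] / (σ√T)
   = [ln(223.9056/196.5533) + (0.0134 + 0.5·0.1183²)·4.8614] / (0.1183·√4.8614)
   = [0.130291 + 0.099160] / 0.260835 = 0.879680
d₂ = d₁ − σ√T = 0.879680 − 0.260835 = 0.618845
N(d₁) = 0.810484,  N(d₂) = 0.731991,  e^(−rT) = 0.936934
E₀ = V₀·N(d₁) − D·e^(−rT)·N(d₂)
   = 223.9056·0.810484 − 196.5533·0.936934·0.731991 = 46.670290
B₀ = V₀ − E₀ = 223.9056 − 46.670290 = 177.235310

E0=46.6703 B0=177.2353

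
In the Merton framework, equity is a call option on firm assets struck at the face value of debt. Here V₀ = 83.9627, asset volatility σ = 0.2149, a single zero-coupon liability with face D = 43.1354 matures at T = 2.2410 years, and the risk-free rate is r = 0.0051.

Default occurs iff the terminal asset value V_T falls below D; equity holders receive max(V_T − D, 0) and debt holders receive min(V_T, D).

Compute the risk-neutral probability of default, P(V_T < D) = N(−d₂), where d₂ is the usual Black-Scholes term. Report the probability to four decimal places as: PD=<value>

PD=0.0259

d₁ = [ln(V₀/D) + (r + σ²/2)T] / (σ√T)
   = [ln(83.9627/43.1354) + (0.0051 + 0.5·0.2149²)·2.2410] / (0.2149·√2.2410)
   = [0.666029 + 0.063176] / 0.321705 = 2.266690
d₂ = d₁ − σ√T = 2.266690 − 0.321705 = 1.944985
risk-neutral PD = N(−d₂) = N(-1.944985) = 0.025888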